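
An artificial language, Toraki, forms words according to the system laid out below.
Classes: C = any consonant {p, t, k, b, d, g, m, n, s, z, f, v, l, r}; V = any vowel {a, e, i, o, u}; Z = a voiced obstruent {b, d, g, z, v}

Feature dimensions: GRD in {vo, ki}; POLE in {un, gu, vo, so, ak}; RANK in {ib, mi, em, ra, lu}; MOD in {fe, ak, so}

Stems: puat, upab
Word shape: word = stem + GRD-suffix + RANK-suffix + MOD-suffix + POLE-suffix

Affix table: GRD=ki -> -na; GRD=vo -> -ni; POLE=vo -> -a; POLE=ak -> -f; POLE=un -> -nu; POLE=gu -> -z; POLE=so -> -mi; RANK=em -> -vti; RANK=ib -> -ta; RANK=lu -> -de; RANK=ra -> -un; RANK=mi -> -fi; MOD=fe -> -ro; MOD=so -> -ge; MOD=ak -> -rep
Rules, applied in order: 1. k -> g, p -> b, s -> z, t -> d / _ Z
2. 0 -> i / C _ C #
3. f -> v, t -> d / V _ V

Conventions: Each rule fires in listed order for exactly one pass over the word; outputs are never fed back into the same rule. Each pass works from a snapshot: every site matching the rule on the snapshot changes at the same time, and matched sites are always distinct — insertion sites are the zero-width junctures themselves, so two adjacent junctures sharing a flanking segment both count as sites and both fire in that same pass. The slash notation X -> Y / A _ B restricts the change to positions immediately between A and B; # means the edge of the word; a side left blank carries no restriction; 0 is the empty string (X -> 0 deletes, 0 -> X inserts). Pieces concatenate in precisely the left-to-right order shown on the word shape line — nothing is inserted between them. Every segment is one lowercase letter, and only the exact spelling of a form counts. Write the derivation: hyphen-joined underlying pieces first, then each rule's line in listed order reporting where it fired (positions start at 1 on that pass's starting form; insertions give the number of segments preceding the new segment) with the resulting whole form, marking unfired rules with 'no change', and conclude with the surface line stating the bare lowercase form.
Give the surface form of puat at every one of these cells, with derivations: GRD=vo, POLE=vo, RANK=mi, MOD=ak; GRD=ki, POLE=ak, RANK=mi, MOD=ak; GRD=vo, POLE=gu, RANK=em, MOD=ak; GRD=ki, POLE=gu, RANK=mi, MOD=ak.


cell GRD=vo, POLE=vo, RANK=mi, MOD=ak:
underlying: puat-ni-fi-rep-a
1. k -> g, p -> b, s -> z, t -> d / _ Z: no change
2. 0 -> i / C _ C #: no change
3. f -> v, t -> d / V _ V: fires at position(s) 7: puatnivirepa
surface: puatnivirepa

cell GRD=ki, POLE=ak, RANK=mi, MOD=ak:
underlying: puat-na-fi-rep-f
1. k -> g, p -> b, s -> z, t -> d / _ Z: no change
2. 0 -> i / C _ C #: inserts after position(s) 11: puatnafirepif
3. f -> v, t -> d / V _ V: fires at position(s) 7: puatnavirepif
surface: puatnavirepif

cell GRD=vo, POLE=gu, RANK=em, MOD=ak:
underlying: puat-ni-vti-rep-z
1. k -> g, p -> b, s -> z, t -> d / _ Z: fires at position(s) 12: puatnivtirebz
2. 0 -> i / C _ C #: inserts after position(s) 12: puatnivtirebiz
3. f -> v, t -> d / V _ V: no change
surface: puatnivtirebiz

cell GRD=ki, POLE=gu, RANK=mi, MOD=ak:
underlying: puat-na-fi-rep-z
1. k -> g, p -> b, s -> z, t -> d / _ Z: fires at position(s) 11: puatnafirebz
2. 0 -> i / C _ C #: inserts after position(s) 11: puatnafirebiz
3. f -> v, t -> d / V _ V: fires at position(s) 7: puatnavirebiz
surface: puatnavirebiz


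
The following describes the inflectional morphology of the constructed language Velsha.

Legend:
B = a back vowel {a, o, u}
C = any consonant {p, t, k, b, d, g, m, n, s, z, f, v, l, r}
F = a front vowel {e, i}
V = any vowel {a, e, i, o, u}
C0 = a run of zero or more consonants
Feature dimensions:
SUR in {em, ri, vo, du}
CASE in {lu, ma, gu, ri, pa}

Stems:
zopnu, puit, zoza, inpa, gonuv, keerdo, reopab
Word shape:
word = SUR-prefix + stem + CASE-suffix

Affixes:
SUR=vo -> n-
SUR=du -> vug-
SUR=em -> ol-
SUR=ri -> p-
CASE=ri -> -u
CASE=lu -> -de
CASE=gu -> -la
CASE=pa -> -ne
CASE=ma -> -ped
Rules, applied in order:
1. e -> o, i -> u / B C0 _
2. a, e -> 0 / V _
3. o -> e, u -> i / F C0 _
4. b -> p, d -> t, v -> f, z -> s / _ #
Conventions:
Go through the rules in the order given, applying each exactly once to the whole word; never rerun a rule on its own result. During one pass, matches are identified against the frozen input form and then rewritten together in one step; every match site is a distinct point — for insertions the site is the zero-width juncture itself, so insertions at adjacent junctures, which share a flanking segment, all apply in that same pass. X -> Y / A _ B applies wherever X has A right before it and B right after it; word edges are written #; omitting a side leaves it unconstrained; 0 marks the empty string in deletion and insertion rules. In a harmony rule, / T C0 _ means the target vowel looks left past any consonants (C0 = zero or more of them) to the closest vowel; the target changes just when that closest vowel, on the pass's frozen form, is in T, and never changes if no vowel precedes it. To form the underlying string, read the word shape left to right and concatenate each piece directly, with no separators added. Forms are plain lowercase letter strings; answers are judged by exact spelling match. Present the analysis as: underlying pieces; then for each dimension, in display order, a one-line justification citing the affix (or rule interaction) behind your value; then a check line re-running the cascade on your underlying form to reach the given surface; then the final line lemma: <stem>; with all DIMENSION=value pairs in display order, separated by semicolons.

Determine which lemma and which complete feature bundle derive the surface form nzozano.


underlying: n-zoza-ne
SUR=vo - signalled by the affix n-
CASE=pa - signalled by the affix -ne
check: nzozane -> nzozano -> nzozano -> nzozano -> nzozano
lemma: zoza; SUR=vo; CASE=pa


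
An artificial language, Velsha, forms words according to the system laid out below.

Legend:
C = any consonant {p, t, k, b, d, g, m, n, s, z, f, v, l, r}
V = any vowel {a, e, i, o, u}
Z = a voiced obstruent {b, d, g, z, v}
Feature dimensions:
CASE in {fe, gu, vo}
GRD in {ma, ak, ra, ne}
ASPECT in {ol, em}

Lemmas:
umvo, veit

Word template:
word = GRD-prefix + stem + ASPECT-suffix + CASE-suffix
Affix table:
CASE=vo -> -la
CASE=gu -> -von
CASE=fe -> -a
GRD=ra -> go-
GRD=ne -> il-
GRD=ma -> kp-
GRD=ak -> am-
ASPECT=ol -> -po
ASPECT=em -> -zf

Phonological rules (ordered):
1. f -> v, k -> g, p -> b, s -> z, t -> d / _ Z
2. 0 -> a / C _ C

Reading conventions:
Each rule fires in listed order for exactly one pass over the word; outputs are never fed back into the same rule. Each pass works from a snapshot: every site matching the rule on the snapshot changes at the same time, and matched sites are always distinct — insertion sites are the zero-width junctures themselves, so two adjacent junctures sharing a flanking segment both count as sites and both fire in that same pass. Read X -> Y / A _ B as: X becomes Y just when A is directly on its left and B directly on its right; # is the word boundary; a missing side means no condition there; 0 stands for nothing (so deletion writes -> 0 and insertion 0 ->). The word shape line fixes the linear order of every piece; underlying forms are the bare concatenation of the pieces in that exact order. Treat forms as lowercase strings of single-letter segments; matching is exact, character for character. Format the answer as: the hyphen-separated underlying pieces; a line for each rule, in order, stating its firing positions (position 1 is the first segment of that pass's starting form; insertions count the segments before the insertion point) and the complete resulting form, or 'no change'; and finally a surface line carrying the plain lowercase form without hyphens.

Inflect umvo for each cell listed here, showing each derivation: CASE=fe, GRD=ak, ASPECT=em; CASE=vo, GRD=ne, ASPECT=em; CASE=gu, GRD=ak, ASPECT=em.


cell CASE=fe, GRD=ak, ASPECT=em:
underlying: am-umvo-zf-a
1. f -> v, k -> g, p -> b, s -> z, t -> d / _ Z: no change
2. 0 -> a / C _ C: inserts after position(s) 4, 7: amumavozafa
surface: amumavozafa

cell CASE=vo, GRD=ne, ASPECT=em:
underlying: il-umvo-zf-la
1. f -> v, k -> g, p -> b, s -> z, t -> d / _ Z: no change
2. 0 -> a / C _ C: inserts after position(s) 4, 7, 8: ilumavozafala
surface: ilumavozafala

cell CASE=gu, GRD=ak, ASPECT=em:
underlying: am-umvo-zf-von
1. f -> v, k -> g, p -> b, s -> z, t -> d / _ Z: fires at position(s) 8: amumvozvvon
2. 0 -> a / C _ C: inserts after position(s) 4, 7, 8: amumavozavavon
surface: amumavozavavon


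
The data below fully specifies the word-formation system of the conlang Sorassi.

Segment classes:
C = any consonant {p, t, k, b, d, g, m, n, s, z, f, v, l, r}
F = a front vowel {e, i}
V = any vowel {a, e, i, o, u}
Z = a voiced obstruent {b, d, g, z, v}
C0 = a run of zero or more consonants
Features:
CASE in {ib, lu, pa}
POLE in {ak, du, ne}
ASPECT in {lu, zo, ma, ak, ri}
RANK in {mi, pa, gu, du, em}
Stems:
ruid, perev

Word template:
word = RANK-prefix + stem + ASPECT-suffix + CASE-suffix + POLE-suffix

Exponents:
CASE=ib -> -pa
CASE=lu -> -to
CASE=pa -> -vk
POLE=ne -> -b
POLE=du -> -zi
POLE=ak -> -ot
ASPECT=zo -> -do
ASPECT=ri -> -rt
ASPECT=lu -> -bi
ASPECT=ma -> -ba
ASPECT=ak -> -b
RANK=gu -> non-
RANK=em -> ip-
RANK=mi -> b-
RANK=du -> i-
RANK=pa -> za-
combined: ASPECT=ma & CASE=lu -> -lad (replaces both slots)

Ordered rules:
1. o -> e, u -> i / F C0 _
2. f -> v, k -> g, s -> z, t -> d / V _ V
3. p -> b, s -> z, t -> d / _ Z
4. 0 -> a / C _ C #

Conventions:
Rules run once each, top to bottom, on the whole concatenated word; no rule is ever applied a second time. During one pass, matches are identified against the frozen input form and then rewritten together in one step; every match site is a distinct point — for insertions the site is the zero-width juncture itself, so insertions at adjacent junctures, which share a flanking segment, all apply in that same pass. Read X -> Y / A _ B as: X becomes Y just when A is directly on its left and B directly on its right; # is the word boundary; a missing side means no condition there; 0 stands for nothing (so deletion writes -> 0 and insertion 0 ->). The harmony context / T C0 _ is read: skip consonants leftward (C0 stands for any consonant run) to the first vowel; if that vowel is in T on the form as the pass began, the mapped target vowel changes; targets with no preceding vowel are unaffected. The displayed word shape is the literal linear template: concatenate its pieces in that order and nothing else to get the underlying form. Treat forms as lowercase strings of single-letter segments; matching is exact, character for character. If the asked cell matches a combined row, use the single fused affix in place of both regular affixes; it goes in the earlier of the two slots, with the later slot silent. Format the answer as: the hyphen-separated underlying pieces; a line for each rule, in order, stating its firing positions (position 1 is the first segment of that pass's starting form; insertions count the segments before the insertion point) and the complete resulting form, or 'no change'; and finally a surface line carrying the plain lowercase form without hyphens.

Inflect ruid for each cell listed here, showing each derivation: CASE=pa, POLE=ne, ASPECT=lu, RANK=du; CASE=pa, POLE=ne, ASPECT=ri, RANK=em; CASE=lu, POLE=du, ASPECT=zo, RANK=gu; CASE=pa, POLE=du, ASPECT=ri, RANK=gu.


cell CASE=pa, POLE=ne, ASPECT=lu, RANK=du:
underlying: i-ruid-bi-vk-b
1. o -> e, u -> i / F C0 _: fires at position(s) 3: iriidbivkb
2. f -> v, k -> g, s -> z, t -> d / V _ V: no change
3. p -> b, s -> z, t -> d / _ Z: no change
4. 0 -> a / C _ C #: inserts after position(s) 9: iriidbivkab
surface: iriidbivkab

cell CASE=pa, POLE=ne, ASPECT=ri, RANK=em:
underlying: ip-ruid-rt-vk-b
1. o -> e, u -> i / F C0 _: fires at position(s) 4: ipriidrtvkb
2. f -> v, k -> g, s -> z, t -> d / V _ V: no change
3. p -> b, s -> z, t -> d / _ Z: fires at position(s) 8: ipriidrdvkb
4. 0 -> a / C _ C #: inserts after position(s) 10: ipriidrdvkab
surface: ipriidrdvkab

cell CASE=lu, POLE=du, ASPECT=zo, RANK=gu:
underlying: non-ruid-do-to-zi
1. o -> e, u -> i / F C0 _: fires at position(s) 9: nonruiddetozi
2. f -> v, k -> g, s -> z, t -> d / V _ V: fires at position(s) 10: nonruiddedozi
3. p -> b, s -> z, t -> d / _ Z: no change
4. 0 -> a / C _ C #: no change
surface: nonruiddedozi

cell CASE=pa, POLE=du, ASPECT=ri, RANK=gu:
underlying: non-ruid-rt-vk-zi
1. o -> e, u -> i / F C0 _: no change
2. f -> v, k -> g, s -> z, t -> d / V _ V: no change
3. p -> b, s -> z, t -> d / _ Z: fires at position(s) 9: nonruidrdvkzi
4. 0 -> a / C _ C #: no change
surface: nonruidrdvkzi


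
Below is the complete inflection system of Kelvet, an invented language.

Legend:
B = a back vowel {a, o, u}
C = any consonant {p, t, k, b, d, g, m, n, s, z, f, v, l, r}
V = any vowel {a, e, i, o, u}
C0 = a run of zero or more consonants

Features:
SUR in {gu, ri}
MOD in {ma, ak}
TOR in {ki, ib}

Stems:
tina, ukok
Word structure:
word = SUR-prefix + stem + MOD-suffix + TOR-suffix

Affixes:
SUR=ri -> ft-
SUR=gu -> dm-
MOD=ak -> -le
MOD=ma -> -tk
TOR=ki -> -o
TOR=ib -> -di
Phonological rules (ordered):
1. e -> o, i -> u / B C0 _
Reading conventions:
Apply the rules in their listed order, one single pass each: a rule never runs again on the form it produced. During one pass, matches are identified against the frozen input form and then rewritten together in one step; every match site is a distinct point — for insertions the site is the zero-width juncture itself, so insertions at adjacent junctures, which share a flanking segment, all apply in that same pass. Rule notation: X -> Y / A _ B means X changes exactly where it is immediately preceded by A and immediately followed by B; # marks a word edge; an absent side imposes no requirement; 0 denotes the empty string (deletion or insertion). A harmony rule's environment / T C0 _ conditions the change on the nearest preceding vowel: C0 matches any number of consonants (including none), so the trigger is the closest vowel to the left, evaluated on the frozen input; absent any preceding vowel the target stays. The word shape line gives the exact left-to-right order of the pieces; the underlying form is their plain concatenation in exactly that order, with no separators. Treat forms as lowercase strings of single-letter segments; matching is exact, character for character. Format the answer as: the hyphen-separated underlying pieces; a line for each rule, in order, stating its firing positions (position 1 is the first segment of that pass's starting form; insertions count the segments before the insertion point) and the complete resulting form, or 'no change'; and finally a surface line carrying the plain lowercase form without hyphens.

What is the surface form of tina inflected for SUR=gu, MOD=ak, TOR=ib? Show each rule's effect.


underlying: dm-tina-le-di
1. e -> o, i -> u / B C0 _: fires at position(s) 8: dmtinalodi
surface: dmtinalodi


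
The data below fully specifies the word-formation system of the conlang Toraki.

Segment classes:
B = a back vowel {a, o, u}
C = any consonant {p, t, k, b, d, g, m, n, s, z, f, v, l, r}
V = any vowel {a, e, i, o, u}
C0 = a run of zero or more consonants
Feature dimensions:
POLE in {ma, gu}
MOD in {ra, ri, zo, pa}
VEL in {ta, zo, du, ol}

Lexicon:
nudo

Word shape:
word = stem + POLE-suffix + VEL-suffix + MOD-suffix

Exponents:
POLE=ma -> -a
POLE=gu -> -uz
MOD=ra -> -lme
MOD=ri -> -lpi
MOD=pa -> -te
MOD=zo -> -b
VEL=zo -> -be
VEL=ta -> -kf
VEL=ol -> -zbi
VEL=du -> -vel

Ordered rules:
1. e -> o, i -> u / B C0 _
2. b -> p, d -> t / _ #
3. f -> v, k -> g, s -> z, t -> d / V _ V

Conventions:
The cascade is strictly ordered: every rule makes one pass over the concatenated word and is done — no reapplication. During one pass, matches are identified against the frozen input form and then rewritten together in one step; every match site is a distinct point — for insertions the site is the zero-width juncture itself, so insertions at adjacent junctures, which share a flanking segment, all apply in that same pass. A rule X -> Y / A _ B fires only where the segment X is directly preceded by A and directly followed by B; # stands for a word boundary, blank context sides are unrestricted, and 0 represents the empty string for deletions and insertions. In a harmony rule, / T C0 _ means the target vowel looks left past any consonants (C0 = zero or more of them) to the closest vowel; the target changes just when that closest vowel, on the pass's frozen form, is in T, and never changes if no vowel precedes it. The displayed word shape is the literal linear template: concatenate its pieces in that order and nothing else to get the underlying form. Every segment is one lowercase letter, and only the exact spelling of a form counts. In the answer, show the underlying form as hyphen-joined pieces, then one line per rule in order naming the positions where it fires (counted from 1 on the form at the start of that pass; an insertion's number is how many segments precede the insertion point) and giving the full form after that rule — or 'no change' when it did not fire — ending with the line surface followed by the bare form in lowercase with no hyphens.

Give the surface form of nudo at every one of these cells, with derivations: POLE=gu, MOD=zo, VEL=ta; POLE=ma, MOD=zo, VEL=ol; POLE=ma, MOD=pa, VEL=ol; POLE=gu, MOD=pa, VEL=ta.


cell POLE=gu, MOD=zo, VEL=ta:
underlying: nudo-uz-kf-b
1. e -> o, i -> u / B C0 _: no change
2. b -> p, d -> t / _ #: fires at position(s) 9: nudouzkfp
3. f -> v, k -> g, s -> z, t -> d / V _ V: no change
surface: nudouzkfp

cell POLE=ma, MOD=zo, VEL=ol:
underlying: nudo-a-zbi-b
1. e -> o, i -> u / B C0 _: fires at position(s) 8: nudoazbub
2. b -> p, d -> t / _ #: fires at position(s) 9: nudoazbup
3. f -> v, k -> g, s -> z, t -> d / V _ V: no change
surface: nudoazbup

cell POLE=ma, MOD=pa, VEL=ol:
underlying: nudo-a-zbi-te
1. e -> o, i -> u / B C0 _: fires at position(s) 8: nudoazbute
2. b -> p, d -> t / _ #: no change
3. f -> v, k -> g, s -> z, t -> d / V _ V: fires at position(s) 9: nudoazbude
surface: nudoazbude

cell POLE=gu, MOD=pa, VEL=ta:
underlying: nudo-uz-kf-te
1. e -> o, i -> u / B C0 _: fires at position(s) 10: nudouzkfto
2. b -> p, d -> t / _ #: no change
3. f -> v, k -> g, s -> z, t -> d / V _ V: no change
surface: nudouzkfto


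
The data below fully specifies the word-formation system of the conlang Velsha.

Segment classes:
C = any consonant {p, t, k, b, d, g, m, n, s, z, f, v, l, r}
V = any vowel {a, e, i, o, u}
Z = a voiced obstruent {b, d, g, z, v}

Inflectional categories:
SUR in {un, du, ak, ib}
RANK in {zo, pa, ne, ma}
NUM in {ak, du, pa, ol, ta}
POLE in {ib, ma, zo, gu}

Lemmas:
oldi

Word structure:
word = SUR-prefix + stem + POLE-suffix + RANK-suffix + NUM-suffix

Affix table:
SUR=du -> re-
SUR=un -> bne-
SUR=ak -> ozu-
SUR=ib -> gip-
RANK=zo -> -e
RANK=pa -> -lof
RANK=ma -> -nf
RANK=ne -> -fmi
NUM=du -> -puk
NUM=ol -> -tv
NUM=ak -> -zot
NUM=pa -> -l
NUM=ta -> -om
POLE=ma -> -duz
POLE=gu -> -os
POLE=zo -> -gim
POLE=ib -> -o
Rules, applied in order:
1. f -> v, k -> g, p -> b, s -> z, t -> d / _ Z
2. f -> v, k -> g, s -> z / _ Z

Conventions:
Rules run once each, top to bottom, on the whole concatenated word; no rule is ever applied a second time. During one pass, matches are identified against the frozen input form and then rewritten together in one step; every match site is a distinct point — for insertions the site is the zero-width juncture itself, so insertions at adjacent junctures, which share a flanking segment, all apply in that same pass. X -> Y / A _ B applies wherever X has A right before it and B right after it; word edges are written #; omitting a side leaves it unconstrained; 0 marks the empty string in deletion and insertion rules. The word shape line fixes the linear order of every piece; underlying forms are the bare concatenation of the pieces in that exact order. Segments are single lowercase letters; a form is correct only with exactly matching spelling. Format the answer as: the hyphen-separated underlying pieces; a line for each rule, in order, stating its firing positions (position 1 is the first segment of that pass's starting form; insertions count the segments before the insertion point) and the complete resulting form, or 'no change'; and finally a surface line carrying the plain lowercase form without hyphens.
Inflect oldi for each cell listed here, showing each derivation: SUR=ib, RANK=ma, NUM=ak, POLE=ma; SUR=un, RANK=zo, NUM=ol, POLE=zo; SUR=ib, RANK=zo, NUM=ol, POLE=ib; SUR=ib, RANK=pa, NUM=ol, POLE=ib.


cell SUR=ib, RANK=ma, NUM=ak, POLE=ma:
underlying: gip-oldi-duz-nf-zot
1. f -> v, k -> g, p -> b, s -> z, t -> d / _ Z: fires at position(s) 12: gipoldiduznvzot
2. f -> v, k -> g, s -> z / _ Z: no change
surface: gipoldiduznvzot

cell SUR=un, RANK=zo, NUM=ol, POLE=zo:
underlying: bne-oldi-gim-e-tv
1. f -> v, k -> g, p -> b, s -> z, t -> d / _ Z: fires at position(s) 12: bneoldigimedv
2. f -> v, k -> g, s -> z / _ Z: no change
surface: bneoldigimedv

cell SUR=ib, RANK=zo, NUM=ol, POLE=ib:
underlying: gip-oldi-o-e-tv
1. f -> v, k -> g, p -> b, s -> z, t -> d / _ Z: fires at position(s) 10: gipoldioedv
2. f -> v, k -> g, s -> z / _ Z: no change
surface: gipoldioedv

cell SUR=ib, RANK=pa, NUM=ol, POLE=ib:
underlying: gip-oldi-o-lof-tv
1. f -> v, k -> g, p -> b, s -> z, t -> d / _ Z: fires at position(s) 12: gipoldiolofdv
2. f -> v, k -> g, s -> z / _ Z: fires at position(s) 11: gipoldiolovdv
surface: gipoldiolovdv


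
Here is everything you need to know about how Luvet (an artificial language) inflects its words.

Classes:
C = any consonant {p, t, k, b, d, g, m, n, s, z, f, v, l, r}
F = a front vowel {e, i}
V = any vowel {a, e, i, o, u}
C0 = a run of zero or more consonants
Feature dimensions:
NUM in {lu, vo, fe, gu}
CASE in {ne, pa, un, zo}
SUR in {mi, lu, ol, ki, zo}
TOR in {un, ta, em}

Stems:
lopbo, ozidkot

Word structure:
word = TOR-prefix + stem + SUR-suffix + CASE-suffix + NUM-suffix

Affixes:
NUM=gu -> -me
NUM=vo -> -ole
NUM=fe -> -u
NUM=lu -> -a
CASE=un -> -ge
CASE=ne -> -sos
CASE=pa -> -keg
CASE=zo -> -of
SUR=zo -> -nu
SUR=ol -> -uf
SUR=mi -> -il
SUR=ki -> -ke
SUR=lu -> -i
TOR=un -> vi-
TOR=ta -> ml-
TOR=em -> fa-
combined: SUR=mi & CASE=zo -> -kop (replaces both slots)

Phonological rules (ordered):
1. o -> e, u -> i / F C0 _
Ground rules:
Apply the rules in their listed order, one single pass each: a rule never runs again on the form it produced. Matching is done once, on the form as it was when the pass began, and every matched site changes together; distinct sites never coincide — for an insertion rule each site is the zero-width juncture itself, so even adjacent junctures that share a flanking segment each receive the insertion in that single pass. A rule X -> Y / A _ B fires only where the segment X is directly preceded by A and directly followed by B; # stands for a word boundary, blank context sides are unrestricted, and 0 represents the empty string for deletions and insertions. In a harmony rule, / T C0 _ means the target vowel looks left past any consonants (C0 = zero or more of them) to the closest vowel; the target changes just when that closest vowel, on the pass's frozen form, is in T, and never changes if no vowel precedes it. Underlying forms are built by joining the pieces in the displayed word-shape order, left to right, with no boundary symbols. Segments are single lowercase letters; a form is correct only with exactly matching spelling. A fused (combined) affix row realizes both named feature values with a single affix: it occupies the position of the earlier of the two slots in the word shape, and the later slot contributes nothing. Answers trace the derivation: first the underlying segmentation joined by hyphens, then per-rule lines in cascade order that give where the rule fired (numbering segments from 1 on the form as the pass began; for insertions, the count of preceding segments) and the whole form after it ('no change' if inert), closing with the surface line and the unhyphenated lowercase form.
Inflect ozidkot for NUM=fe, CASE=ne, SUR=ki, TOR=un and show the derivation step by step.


underlying: vi-ozidkot-ke-sos-u
1. o -> e, u -> i / F C0 _: fires at position(s) 3, 8, 13: viezidketkesesu
surface: viezidketkesesu


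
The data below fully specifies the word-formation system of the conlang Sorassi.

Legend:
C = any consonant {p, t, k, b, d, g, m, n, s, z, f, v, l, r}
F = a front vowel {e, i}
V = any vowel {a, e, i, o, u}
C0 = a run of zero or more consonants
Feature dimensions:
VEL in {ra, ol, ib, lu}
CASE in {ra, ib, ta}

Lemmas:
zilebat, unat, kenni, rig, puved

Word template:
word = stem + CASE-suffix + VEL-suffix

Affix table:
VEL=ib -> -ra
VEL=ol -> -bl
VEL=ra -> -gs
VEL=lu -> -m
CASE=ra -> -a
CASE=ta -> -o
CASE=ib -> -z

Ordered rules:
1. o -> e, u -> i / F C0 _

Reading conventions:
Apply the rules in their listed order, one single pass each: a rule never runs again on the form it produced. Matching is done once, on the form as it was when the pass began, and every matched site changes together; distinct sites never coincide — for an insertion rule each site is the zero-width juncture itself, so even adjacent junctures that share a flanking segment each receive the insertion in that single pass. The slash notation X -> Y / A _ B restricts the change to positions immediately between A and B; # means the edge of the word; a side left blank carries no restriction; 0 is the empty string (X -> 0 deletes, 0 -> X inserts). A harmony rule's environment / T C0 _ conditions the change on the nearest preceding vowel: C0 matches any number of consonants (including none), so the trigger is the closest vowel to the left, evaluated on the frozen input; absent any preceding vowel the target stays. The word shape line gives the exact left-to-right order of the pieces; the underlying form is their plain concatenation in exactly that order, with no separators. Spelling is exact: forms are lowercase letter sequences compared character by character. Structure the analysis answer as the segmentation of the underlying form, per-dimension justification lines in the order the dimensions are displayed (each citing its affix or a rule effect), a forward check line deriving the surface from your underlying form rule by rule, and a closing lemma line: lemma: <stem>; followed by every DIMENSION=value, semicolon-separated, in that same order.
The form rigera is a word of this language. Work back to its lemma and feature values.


underlying: rig-o-ra
VEL=ib - signalled by the affix -ra
CASE=ta - signalled by the affix -o
check: rigora -> rigera
lemma: rig; VEL=ib; CASE=ta


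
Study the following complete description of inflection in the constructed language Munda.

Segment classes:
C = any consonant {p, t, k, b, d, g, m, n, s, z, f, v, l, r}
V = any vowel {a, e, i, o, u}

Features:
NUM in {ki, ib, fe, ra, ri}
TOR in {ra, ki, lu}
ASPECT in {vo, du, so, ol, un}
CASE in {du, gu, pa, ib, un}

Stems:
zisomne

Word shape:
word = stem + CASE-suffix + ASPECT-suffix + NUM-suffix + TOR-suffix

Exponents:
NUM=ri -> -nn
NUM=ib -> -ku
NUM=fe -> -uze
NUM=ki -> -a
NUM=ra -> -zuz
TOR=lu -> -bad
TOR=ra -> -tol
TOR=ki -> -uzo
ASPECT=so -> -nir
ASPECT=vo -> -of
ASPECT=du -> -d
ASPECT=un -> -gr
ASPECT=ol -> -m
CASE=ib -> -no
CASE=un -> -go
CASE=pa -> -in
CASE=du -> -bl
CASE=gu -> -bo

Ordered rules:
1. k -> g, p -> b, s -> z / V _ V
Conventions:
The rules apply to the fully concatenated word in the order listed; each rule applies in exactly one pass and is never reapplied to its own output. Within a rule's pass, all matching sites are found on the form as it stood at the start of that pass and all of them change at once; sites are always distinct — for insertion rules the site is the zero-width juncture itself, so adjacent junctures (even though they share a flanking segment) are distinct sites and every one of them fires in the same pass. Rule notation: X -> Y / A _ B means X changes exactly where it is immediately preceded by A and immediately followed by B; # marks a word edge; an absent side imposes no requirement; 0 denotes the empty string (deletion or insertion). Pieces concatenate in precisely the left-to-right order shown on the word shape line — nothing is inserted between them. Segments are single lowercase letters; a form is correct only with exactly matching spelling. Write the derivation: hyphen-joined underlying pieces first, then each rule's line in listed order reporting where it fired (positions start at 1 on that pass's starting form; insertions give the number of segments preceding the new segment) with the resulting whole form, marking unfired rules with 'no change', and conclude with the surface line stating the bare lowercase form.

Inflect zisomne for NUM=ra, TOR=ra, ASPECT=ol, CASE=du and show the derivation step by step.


underlying: zisomne-bl-m-zuz-tol
1. k -> g, p -> b, s -> z / V _ V: fires at position(s) 3: zizomneblmzuztol
surface: zizomneblmzuztol


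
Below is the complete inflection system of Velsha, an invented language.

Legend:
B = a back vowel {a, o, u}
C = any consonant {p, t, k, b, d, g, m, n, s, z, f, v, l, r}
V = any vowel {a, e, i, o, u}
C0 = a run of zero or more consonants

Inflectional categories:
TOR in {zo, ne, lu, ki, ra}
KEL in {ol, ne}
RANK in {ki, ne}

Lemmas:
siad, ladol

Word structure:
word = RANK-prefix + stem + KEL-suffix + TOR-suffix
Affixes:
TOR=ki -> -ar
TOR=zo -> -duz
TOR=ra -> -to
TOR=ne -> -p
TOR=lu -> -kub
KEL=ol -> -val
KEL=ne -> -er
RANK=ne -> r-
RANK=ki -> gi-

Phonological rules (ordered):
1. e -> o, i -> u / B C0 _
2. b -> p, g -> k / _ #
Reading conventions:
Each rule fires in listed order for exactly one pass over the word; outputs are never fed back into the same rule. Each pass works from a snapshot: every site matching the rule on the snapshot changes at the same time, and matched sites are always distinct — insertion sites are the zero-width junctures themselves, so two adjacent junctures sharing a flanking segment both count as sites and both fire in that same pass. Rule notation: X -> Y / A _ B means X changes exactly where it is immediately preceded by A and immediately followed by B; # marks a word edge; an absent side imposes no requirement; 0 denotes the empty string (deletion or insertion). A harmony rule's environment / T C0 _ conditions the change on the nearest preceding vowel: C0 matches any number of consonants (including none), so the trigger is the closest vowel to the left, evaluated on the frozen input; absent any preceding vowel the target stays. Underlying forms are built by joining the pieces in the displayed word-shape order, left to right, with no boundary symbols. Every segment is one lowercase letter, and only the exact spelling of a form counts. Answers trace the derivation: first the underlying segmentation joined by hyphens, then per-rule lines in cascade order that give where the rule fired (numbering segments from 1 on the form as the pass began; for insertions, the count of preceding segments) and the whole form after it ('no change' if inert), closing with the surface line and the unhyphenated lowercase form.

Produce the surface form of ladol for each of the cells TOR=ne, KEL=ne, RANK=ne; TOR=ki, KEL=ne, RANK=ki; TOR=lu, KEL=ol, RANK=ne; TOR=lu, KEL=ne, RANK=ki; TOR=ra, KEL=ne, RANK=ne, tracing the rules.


cell TOR=ne, KEL=ne, RANK=ne:
underlying: r-ladol-er-p
1. e -> o, i -> u / B C0 _: fires at position(s) 7: rladolorp
2. b -> p, g -> k / _ #: no change
surface: rladolorp

cell TOR=ki, KEL=ne, RANK=ki:
underlying: gi-ladol-er-ar
1. e -> o, i -> u / B C0 _: fires at position(s) 8: giladolorar
2. b -> p, g -> k / _ #: no change
surface: giladolorar

cell TOR=lu, KEL=ol, RANK=ne:
underlying: r-ladol-val-kub
1. e -> o, i -> u / B C0 _: no change
2. b -> p, g -> k / _ #: fires at position(s) 12: rladolvalkup
surface: rladolvalkup

cell TOR=lu, KEL=ne, RANK=ki:
underlying: gi-ladol-er-kub
1. e -> o, i -> u / B C0 _: fires at position(s) 8: giladolorkub
2. b -> p, g -> k / _ #: fires at position(s) 12: giladolorkup
surface: giladolorkup

cell TOR=ra, KEL=ne, RANK=ne:
underlying: r-ladol-er-to
1. e -> o, i -> u / B C0 _: fires at position(s) 7: rladolorto
2. b -> p, g -> k / _ #: no change
surface: rladolorto


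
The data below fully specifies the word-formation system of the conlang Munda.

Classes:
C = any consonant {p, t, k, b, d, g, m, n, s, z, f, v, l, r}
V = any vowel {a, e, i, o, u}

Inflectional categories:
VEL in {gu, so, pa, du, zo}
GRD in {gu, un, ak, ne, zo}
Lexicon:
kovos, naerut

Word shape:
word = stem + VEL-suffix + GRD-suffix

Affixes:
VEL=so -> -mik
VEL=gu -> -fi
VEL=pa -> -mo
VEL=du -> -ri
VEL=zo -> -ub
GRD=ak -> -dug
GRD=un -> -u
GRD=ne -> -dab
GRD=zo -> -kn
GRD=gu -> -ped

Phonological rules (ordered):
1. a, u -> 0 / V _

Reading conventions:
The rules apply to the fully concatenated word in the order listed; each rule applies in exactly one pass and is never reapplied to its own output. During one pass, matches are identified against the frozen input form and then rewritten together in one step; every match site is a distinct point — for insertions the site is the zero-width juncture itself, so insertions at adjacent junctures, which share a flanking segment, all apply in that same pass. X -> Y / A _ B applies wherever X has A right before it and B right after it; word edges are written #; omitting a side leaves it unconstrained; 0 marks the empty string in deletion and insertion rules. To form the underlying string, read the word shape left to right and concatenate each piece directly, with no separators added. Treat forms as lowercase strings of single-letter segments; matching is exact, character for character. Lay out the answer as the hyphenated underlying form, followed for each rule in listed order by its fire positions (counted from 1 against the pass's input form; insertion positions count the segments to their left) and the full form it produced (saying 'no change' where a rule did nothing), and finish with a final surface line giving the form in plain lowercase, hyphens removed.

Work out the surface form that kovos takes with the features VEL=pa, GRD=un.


underlying: kovos-mo-u
1. a, u -> 0 / V _: fires at position(s) 8: kovosmo
surface: kovosmo


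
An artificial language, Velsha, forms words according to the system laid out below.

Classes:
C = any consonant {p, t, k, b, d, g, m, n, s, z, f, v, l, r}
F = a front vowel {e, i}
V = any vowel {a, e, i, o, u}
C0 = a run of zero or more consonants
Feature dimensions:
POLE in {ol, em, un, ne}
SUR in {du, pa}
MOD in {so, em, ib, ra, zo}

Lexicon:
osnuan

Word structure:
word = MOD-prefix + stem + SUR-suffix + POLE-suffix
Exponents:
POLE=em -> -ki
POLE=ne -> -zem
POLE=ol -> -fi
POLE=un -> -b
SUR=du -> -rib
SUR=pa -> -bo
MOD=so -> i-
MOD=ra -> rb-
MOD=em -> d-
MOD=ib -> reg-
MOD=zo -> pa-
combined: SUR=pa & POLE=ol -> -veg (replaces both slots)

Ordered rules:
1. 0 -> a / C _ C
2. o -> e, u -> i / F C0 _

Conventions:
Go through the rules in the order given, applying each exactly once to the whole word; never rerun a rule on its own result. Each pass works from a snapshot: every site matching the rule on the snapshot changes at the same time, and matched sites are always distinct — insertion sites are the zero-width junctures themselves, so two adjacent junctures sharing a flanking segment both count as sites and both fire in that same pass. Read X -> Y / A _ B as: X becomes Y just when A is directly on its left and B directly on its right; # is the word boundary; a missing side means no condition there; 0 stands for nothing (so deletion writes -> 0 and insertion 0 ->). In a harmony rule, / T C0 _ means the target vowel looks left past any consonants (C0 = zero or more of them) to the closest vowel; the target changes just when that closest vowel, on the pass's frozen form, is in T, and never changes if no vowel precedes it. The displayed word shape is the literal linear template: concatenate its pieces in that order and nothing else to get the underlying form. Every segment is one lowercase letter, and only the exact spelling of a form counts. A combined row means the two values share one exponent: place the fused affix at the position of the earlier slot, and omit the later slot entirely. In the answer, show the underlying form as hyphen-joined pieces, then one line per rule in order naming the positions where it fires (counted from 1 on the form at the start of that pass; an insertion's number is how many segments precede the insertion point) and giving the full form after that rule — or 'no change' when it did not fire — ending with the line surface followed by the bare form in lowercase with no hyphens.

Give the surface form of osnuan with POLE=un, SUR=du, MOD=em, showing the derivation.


underlying: d-osnuan-rib-b
1. 0 -> a / C _ C: inserts after position(s) 3, 7, 10: dosanuanaribab
2. o -> e, u -> i / F C0 _: no change
surface: dosanuanaribab


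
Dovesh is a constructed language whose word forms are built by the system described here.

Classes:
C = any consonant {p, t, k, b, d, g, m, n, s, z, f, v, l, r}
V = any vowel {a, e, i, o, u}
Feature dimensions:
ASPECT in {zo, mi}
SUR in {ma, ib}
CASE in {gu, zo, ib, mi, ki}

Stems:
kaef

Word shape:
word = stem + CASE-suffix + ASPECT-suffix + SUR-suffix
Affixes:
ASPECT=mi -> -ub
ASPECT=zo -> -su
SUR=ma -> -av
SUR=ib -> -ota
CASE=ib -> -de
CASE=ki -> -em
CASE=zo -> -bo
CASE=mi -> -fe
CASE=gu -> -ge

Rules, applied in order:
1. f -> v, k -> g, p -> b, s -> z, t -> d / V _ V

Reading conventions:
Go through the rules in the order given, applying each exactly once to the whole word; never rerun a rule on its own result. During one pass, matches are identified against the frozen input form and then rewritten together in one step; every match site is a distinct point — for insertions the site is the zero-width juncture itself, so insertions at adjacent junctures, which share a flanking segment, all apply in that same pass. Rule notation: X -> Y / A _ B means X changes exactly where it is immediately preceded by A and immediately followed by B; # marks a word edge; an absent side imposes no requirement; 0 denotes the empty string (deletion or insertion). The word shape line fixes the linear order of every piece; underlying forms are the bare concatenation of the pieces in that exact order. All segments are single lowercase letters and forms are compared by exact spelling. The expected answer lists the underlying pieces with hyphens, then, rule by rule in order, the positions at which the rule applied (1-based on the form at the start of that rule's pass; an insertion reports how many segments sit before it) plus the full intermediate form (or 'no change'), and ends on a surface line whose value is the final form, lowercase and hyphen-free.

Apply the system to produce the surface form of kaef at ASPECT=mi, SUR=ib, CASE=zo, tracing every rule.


underlying: kaef-bo-ub-ota
1. f -> v, k -> g, p -> b, s -> z, t -> d / V _ V: fires at position(s) 10: kaefbouboda
surface: kaefbouboda


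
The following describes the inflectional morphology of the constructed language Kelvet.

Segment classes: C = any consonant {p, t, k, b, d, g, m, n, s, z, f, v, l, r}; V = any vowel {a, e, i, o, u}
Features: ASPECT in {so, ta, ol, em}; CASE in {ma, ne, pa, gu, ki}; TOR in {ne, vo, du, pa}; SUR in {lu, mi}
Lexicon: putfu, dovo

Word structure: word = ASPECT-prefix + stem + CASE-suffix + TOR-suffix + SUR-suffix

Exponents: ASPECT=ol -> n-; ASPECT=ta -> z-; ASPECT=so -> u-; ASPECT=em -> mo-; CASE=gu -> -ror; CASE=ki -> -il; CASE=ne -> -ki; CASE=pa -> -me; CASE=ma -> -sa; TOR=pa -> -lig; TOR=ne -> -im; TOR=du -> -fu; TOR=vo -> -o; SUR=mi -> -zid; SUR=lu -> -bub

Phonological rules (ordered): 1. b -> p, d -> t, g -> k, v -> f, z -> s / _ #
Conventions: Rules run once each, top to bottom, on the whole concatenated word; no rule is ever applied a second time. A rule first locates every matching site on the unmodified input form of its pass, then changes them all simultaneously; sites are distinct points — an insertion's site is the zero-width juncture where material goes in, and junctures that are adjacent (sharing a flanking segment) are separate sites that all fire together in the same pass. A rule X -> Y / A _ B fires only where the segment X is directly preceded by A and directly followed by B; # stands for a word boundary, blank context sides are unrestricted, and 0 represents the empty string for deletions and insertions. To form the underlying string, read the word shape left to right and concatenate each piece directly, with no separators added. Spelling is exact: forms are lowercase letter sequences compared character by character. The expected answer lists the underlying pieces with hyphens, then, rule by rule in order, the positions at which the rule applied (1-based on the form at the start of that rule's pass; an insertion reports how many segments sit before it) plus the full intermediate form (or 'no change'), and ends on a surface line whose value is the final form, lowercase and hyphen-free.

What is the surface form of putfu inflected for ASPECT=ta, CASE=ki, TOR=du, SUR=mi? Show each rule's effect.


underlying: z-putfu-il-fu-zid
1. b -> p, d -> t, g -> k, v -> f, z -> s / _ #: fires at position(s) 13: zputfuilfuzit
surface: zputfuilfuzit
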